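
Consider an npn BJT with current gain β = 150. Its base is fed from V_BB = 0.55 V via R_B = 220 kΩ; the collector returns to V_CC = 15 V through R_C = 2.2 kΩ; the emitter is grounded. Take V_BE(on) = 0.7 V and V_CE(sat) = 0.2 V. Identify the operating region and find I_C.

cutoff; I_C ≈ 0

V_BB = 0.55 V ≤ V_BE(on) = 0.7 V, so the base-emitter junction is not forward biased.
The transistor is in cutoff: I_B = I_C = 0.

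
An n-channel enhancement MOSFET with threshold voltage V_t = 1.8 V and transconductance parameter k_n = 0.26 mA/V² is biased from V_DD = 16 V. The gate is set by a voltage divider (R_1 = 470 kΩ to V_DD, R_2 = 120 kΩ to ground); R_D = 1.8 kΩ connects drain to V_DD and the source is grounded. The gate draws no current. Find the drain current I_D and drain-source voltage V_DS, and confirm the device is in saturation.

I_D ≈ 0.27 mA, V_DS ≈ 16 V

V_G = V_DD·R_2/(R_1+R_2) = 16×120/590 = 3.25 V. With the source grounded, V_GS = V_G = 3.25 V.
Assume saturation: I_D = (k_n/2)(V_GS − V_t)² = (0.26/2)×(3.25 − 1.8)² = 0.13×1.45² = 0.275 mA.
V_DS = V_DD − I_D·R_D = 16 − 0.275×1.8 = 15.5 V.
Saturation requires V_DS ≥ V_GS − V_t = 1.45 V; 15.5 ≥ 1.45 ✓.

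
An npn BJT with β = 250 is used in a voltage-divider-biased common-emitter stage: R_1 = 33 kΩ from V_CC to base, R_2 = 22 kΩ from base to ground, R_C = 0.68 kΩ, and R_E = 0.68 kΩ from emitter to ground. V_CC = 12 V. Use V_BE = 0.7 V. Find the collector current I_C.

I_C ≈ 5.6 mA

Thevenize the base divider: V_Th = V_CC·R_2/(R_1+R_2) = 12×22/55 = 4.8 V, R_Th = R_1‖R_2 = 13.2 kΩ.
Base-emitter loop: V_Th = I_B·R_Th + V_BE + (β+1)I_B·R_E, so I_B = (4.8 − 0.7) / (13.2 + 251×0.68) = 0.0223 mA.
I_C = β·I_B = 250×0.0223 = 5.57 mA, and I_E = (β+1)I_B = 5.6 mA.
V_CE = V_CC − I_C·R_C − I_E·R_E = 12 − 5.57×0.68 − 5.6×0.68 = 4.4 V.
V_CE = 4.4 V > 0.2 V confirms active-region operation.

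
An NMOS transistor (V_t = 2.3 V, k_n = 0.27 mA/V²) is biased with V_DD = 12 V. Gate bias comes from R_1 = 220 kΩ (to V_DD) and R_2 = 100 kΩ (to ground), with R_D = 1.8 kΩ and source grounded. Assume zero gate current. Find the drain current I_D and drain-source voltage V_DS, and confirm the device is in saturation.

I_D ≈ 0.28 mA, V_DS ≈ 11 V

V_G = V_DD·R_2/(R_1+R_2) = 12×100/320 = 3.75 V. With the source grounded, V_GS = V_G = 3.75 V.
Assume saturation: I_D = (k_n/2)(V_GS − V_t)² = (0.27/2)×(3.75 − 2.3)² = 0.135×1.45² = 0.284 mA.
V_DS = V_DD − I_D·R_D = 12 − 0.284×1.8 = 11.5 V.
Saturation requires V_DS ≥ V_GS − V_t = 1.45 V; 11.5 ≥ 1.45 ✓.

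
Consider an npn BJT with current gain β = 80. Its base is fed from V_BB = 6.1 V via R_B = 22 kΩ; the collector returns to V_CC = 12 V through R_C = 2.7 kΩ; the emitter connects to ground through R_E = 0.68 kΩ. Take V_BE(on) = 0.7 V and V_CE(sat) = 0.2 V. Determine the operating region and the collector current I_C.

Assume active: I_B = (6.1 − 0.7)/(22 + 81×0.68) = 0.0701 mA, I_C = β·I_B = 5.6 mA.
Then V_CE = 12 − 5.6×2.7 − 5.67×0.68 = -6.99 V < 0.2 V — the active assumption fails.
Re-solve with V_CE = 0.2 V. KCL at the emitter: V_E/R_E = (V_BB−0.7−V_E)/R_B + (V_CC−0.2−V_E)/R_C, giving V_E = 2.45 V.
I_C = (V_CC − 0.2 − V_E)/R_C = (11.8 − 2.45)/2.7 = 3.46 mA.
Check: I_B = (5.4 − 2.45)/22 = 0.134 mA, and β·I_B = 10.7 mA > I_C, confirming saturation.

saturation; I_C ≈ 3.5 mA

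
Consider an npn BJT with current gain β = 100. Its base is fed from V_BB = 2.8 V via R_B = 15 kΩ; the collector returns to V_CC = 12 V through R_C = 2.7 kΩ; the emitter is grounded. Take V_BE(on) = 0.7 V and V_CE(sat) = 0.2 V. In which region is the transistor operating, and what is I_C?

Assume active: I_B = (2.8 − 0.7)/15 = 0.14 mA, giving I_C = β·I_B = 14 mA.
But then V_CE = 12 − 14×2.7 = -25.8 V < V_CE(sat) = 0.2 V — impossible in the active region.
So the transistor is saturated. With V_CE = 0.2 V, I_C = (V_CC − 0.2)/R_C = 11.8/2.7 = 4.37 mA.
Check: β·I_B = 14 mA > I_C = 4.37 mA, confirming saturation.

saturation; I_C ≈ 4.4 mA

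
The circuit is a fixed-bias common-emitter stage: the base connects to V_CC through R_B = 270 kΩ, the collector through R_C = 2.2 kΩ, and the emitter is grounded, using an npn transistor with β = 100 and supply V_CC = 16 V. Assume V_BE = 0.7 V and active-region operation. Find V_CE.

V_CE ≈ 3.5 V

Base loop: V_CC = I_B·R_B + V_BE, so I_B = (16 − 0.7)/270 kΩ = 0.0567 mA.
In the active region I_C = β·I_B = 100 × 0.0567 = 5.67 mA.
Collector loop: V_CE = V_CC − I_C·R_C = 16 − 5.67×2.2 = 3.53 V.
Since V_CE = 3.53 V > V_CE(sat) ≈ 0.2 V, the transistor is in the active region as assumed.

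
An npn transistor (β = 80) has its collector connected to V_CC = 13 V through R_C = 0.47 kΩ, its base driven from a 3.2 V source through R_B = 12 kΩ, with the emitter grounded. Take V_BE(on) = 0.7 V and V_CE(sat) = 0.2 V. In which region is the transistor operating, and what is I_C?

active; I_C ≈ 17 mA

Assume active. Base-emitter loop: I_B = (V_BB − V_BE)/R_B = (3.2 − 0.7)/12 = 0.208 mA.
I_C = β·I_B = 80×0.208 = 16.7 mA.
V_CE = V_CC − I_C·R_C = 13 − 16.7×0.47 = 5.17 V > V_CE(sat), so the active-region assumption holds.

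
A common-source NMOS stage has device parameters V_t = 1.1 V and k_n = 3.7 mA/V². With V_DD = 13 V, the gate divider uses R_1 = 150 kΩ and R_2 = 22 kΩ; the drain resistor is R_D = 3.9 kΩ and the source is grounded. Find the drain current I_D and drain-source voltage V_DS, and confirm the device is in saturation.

V_G = V_DD·R_2/(R_1+R_2) = 13×22/172 = 1.66 V. With the source grounded, V_GS = V_G = 1.66 V.
Assume saturation: I_D = (k_n/2)(V_GS − V_t)² = (3.7/2)×(1.66 − 1.1)² = 1.85×0.563² = 0.586 mA.
V_DS = V_DD − I_D·R_D = 13 − 0.586×3.9 = 10.7 V.
Saturation requires V_DS ≥ V_GS − V_t = 0.563 V; 10.7 ≥ 0.563 ✓.

I_D ≈ 0.59 mA, V_DS ≈ 11 V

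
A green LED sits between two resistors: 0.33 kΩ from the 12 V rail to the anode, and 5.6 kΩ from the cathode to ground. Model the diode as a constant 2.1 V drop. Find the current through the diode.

The two resistors are in series with the diode, so KVL gives 12 = I·0.33 + 2.1 + I·5.6.
I = (12 − 2.1) / (0.33 + 5.6) kΩ = 9.9 / 5.93 = 1.67 mA.

I ≈ 1.7 mA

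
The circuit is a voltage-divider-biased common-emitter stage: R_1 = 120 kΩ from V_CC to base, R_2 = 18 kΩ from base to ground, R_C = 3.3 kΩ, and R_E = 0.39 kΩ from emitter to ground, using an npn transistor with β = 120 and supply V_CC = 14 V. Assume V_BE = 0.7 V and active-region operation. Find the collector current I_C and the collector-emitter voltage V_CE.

I_C ≈ 2.2 mA, V_CE ≈ 6.1 V

Thevenize the base divider: V_Th = V_CC·R_2/(R_1+R_2) = 14×18/138 = 1.83 V, R_Th = R_1‖R_2 = 15.7 kΩ.
Base-emitter loop: V_Th = I_B·R_Th + V_BE + (β+1)I_B·R_E, so I_B = (1.83 − 0.7) / (15.7 + 121×0.39) = 0.0179 mA.
I_C = β·I_B = 120×0.0179 = 2.15 mA, and I_E = (β+1)I_B = 2.17 mA.
V_CE = V_CC − I_C·R_C − I_E·R_E = 14 − 2.15×3.3 − 2.17×0.39 = 6.06 V.
V_CE = 6.06 V > 0.2 V confirms active-region operation.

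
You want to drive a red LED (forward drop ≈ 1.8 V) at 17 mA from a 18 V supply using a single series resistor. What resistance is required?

R ≈ 0.95 kΩ

The resistor drops V_S − V_D = 18 − 1.8 = 16.2 V at 17 mA.
R = 16.2 V / 17 mA = 0.953 kΩ.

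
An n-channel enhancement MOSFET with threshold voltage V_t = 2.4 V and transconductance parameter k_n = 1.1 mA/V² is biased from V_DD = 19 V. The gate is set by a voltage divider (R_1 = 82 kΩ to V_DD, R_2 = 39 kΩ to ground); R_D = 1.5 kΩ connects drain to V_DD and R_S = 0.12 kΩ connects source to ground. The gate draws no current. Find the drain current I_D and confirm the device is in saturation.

I_D ≈ 5.3 mA

V_G = V_DD·R_2/(R_1+R_2) = 19×39/121 = 6.12 V.
Assume saturation: I_D = (k_n/2)(V_GS − V_t)² with V_GS = V_G − I_D·R_S = 6.12 − 0.12·I_D.
Substituting gives 0.00792·I_D² − 1.49·I_D + 7.63 = 0, with roots I_D = 5.26 or 183 mA.
The root I_D = 183 mA gives V_GS = -15.8 V ≤ V_t, so take I_D = 5.26 mA.
Then V_GS = 5.49 V and V_DS = V_DD − I_D(R_D+R_S) = 19 − 5.26×1.62 = 10.5 V.
Saturation requires V_DS ≥ V_GS − V_t = 3.09 V; 10.5 ≥ 3.09 ✓.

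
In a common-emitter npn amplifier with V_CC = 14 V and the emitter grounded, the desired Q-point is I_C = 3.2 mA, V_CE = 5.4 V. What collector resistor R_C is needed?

Collector loop: V_CC = I_C·R_C + V_CE.
R_C = (V_CC − V_CE)/I_C = (14 − 5.4)/3.2 = 2.69 kΩ.

R_C ≈ 2.7 kΩ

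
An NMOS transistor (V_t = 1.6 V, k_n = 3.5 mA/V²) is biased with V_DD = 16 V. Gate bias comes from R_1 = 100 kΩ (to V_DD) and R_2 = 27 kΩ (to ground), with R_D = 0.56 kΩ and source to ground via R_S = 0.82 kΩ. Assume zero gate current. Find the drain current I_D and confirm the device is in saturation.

V_G = V_DD·R_2/(R_1+R_2) = 16×27/127 = 3.4 V.
Assume saturation: I_D = (k_n/2)(V_GS − V_t)² with V_GS = V_G − I_D·R_S = 3.4 − 0.82·I_D.
Substituting gives 1.18·I_D² − 6.17·I_D + 5.68 = 0, with roots I_D = 1.19 or 4.05 mA.
The root I_D = 4.05 mA gives V_GS = 0.0782 V ≤ V_t, so take I_D = 1.19 mA.
Then V_GS = 2.42 V and V_DS = V_DD − I_D(R_D+R_S) = 16 − 1.19×1.38 = 14.4 V.
Saturation requires V_DS ≥ V_GS − V_t = 0.825 V; 14.4 ≥ 0.825 ✓.

I_D ≈ 1.2 mA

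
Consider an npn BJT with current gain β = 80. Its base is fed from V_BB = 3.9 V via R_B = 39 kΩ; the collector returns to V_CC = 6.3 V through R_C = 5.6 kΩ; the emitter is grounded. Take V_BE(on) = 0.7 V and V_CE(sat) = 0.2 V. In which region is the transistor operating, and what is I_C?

Assume active: I_B = (3.9 − 0.7)/39 = 0.0821 mA, giving I_C = β·I_B = 6.56 mA.
But then V_CE = 6.3 − 6.56×5.6 = -30.5 V < V_CE(sat) = 0.2 V — impossible in the active region.
So the transistor is saturated. With V_CE = 0.2 V, I_C = (V_CC − 0.2)/R_C = 6.1/5.6 = 1.09 mA.
Check: β·I_B = 6.56 mA > I_C = 1.09 mA, confirming saturation.

saturation; I_C ≈ 1.1 mA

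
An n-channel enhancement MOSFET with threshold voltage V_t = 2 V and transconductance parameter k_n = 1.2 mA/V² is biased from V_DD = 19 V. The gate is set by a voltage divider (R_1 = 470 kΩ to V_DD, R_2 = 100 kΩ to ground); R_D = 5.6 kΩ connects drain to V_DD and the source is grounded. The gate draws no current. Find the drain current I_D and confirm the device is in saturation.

I_D ≈ 1.1 mA

V_G = V_DD·R_2/(R_1+R_2) = 19×100/570 = 3.33 V. With the source grounded, V_GS = V_G = 3.33 V.
Assume saturation: I_D = (k_n/2)(V_GS − V_t)² = (1.2/2)×(3.33 − 2)² = 0.6×1.33² = 1.07 mA.
V_DS = V_DD − I_D·R_D = 19 − 1.07×5.6 = 13 V.
Saturation requires V_DS ≥ V_GS − V_t = 1.33 V; 13 ≥ 1.33 ✓.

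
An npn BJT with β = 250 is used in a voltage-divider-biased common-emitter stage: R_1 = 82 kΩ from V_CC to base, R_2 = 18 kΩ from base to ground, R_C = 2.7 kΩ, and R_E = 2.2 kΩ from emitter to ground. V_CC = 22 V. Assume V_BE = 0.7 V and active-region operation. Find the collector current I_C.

I_C ≈ 1.4 mA

Thevenize the base divider: V_Th = V_CC·R_2/(R_1+R_2) = 22×18/100 = 3.96 V, R_Th = R_1‖R_2 = 14.8 kΩ.
Base-emitter loop: V_Th = I_B·R_Th + V_BE + (β+1)I_B·R_E, so I_B = (3.96 − 0.7) / (14.8 + 251×2.2) = 0.00575 mA.
I_C = β·I_B = 250×0.00575 = 1.44 mA, and I_E = (β+1)I_B = 1.44 mA.
V_CE = V_CC − I_C·R_C − I_E·R_E = 22 − 1.44×2.7 − 1.44×2.2 = 14.9 V.
V_CE = 14.9 V > 0.2 V confirms active-region operation.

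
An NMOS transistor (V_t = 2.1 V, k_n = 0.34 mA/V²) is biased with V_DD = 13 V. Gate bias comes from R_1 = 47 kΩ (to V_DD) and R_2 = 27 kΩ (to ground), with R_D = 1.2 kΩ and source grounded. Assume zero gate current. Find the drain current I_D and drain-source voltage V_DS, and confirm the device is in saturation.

V_G = V_DD·R_2/(R_1+R_2) = 13×27/74 = 4.74 V. With the source grounded, V_GS = V_G = 4.74 V.
Assume saturation: I_D = (k_n/2)(V_GS − V_t)² = (0.34/2)×(4.74 − 2.1)² = 0.17×2.64² = 1.19 mA.
V_DS = V_DD − I_D·R_D = 13 − 1.19×1.2 = 11.6 V.
Saturation requires V_DS ≥ V_GS − V_t = 2.64 V; 11.6 ≥ 2.64 ✓.

I_D ≈ 1.2 mA, V_DS ≈ 12 V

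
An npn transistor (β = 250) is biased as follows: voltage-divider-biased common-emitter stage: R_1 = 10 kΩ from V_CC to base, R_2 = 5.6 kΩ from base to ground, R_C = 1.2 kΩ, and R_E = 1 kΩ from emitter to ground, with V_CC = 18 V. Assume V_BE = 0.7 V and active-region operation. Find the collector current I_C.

I_C ≈ 5.7 mA

Thevenize the base divider: V_Th = V_CC·R_2/(R_1+R_2) = 18×5.6/15.6 = 6.46 V, R_Th = R_1‖R_2 = 3.59 kΩ.
Base-emitter loop: V_Th = I_B·R_Th + V_BE + (β+1)I_B·R_E, so I_B = (6.46 − 0.7) / (3.59 + 251×1) = 0.0226 mA.
I_C = β·I_B = 250×0.0226 = 5.66 mA, and I_E = (β+1)I_B = 5.68 mA.
V_CE = V_CC − I_C·R_C − I_E·R_E = 18 − 5.66×1.2 − 5.68×1 = 5.53 V.
V_CE = 5.53 V > 0.2 V confirms active-region operation.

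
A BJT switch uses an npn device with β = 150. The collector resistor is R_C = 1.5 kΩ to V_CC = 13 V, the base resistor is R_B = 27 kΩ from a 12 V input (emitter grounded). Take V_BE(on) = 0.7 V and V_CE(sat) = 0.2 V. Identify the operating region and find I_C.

saturation; I_C ≈ 8.5 mA

Assume active: I_B = (12 − 0.7)/27 = 0.419 mA, giving I_C = β·I_B = 62.8 mA.
But then V_CE = 13 − 62.8×1.5 = -81.2 V < V_CE(sat) = 0.2 V — impossible in the active region.
So the transistor is saturated. With V_CE = 0.2 V, I_C = (V_CC − 0.2)/R_C = 12.8/1.5 = 8.53 mA.
Check: β·I_B = 62.8 mA > I_C = 8.53 mA, confirming saturation.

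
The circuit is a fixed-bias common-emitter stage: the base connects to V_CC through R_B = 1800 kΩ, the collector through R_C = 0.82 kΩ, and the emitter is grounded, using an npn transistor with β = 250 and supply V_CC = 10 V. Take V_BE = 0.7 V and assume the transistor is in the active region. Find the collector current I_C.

Base loop: V_CC = I_B·R_B + V_BE, so I_B = (10 − 0.7)/1800 kΩ = 0.00517 mA.
In the active region I_C = β·I_B = 250 × 0.00517 = 1.29 mA.
Collector loop: V_CE = V_CC − I_C·R_C = 10 − 1.29×0.82 = 8.94 V.
Since V_CE = 8.94 V > V_CE(sat) ≈ 0.2 V, the transistor is in the active region as assumed.

I_C ≈ 1.3 mA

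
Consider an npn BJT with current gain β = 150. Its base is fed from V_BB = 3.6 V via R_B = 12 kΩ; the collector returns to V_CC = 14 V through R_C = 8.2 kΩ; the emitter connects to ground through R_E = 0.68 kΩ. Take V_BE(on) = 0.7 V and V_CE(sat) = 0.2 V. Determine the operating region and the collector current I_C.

saturation; I_C ≈ 1.5 mA

Assume active: I_B = (3.6 − 0.7)/(12 + 151×0.68) = 0.0253 mA, I_C = β·I_B = 3.79 mA.
Then V_CE = 14 − 3.79×8.2 − 3.82×0.68 = -19.7 V < 0.2 V — the active assumption fails.
Re-solve with V_CE = 0.2 V. KCL at the emitter: V_E/R_E = (V_BB−0.7−V_E)/R_B + (V_CC−0.2−V_E)/R_C, giving V_E = 1.15 V.
I_C = (V_CC − 0.2 − V_E)/R_C = (13.8 − 1.15)/8.2 = 1.54 mA.
Check: I_B = (2.9 − 1.15)/12 = 0.146 mA, and β·I_B = 21.9 mA > I_C, confirming saturation.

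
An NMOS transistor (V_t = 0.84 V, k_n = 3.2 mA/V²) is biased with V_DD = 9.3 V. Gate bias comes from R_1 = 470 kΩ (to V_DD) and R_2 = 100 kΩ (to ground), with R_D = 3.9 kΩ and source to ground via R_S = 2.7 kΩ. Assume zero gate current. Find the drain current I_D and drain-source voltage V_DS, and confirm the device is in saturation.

V_G = V_DD·R_2/(R_1+R_2) = 9.3×100/570 = 1.63 V.
Assume saturation: I_D = (k_n/2)(V_GS − V_t)² with V_GS = V_G − I_D·R_S = 1.63 − 2.7·I_D.
Substituting gives 11.7·I_D² − 7.84·I_D + 1 = 0, with roots I_D = 0.172 or 0.5 mA.
The root I_D = 0.5 mA gives V_GS = 0.281 V ≤ V_t, so take I_D = 0.172 mA.
Then V_GS = 1.17 V and V_DS = V_DD − I_D(R_D+R_S) = 9.3 − 0.172×6.6 = 8.17 V.
Saturation requires V_DS ≥ V_GS − V_t = 0.328 V; 8.17 ≥ 0.328 ✓.

I_D ≈ 0.17 mA, V_DS ≈ 8.2 V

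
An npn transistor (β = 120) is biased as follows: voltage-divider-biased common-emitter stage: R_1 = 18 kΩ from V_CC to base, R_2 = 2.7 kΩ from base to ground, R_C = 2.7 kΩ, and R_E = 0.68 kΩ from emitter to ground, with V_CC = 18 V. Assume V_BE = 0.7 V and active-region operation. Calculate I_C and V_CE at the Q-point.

I_C ≈ 2.3 mA, V_CE ≈ 10 V

Thevenize the base divider: V_Th = V_CC·R_2/(R_1+R_2) = 18×2.7/20.7 = 2.35 V, R_Th = R_1‖R_2 = 2.35 kΩ.
Base-emitter loop: V_Th = I_B·R_Th + V_BE + (β+1)I_B·R_E, so I_B = (2.35 − 0.7) / (2.35 + 121×0.68) = 0.0195 mA.
I_C = β·I_B = 120×0.0195 = 2.34 mA, and I_E = (β+1)I_B = 2.36 mA.
V_CE = V_CC − I_C·R_C − I_E·R_E = 18 − 2.34×2.7 − 2.36×0.68 = 10.1 V.
V_CE = 10.1 V > 0.2 V confirms active-region operation.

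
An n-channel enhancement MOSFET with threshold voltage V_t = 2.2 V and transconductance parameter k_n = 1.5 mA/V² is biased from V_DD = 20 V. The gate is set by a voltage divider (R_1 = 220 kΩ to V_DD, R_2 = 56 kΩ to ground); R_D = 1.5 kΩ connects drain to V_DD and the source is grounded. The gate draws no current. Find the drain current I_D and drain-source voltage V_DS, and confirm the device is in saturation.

I_D ≈ 2.6 mA, V_DS ≈ 16 V

V_G = V_DD·R_2/(R_1+R_2) = 20×56/276 = 4.06 V. With the source grounded, V_GS = V_G = 4.06 V.
Assume saturation: I_D = (k_n/2)(V_GS − V_t)² = (1.5/2)×(4.06 − 2.2)² = 0.75×1.86² = 2.59 mA.
V_DS = V_DD − I_D·R_D = 20 − 2.59×1.5 = 16.1 V.
Saturation requires V_DS ≥ V_GS − V_t = 1.86 V; 16.1 ≥ 1.86 ✓.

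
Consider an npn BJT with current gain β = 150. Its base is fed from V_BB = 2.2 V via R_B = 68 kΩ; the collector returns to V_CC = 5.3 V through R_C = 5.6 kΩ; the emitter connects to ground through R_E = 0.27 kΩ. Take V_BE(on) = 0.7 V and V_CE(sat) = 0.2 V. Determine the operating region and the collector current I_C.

saturation; I_C ≈ 0.87 mA

Assume active: I_B = (2.2 − 0.7)/(68 + 151×0.27) = 0.0138 mA, I_C = β·I_B = 2.07 mA.
Then V_CE = 5.3 − 2.07×5.6 − 2.08×0.27 = -6.85 V < 0.2 V — the active assumption fails.
Re-solve with V_CE = 0.2 V. KCL at the emitter: V_E/R_E = (V_BB−0.7−V_E)/R_B + (V_CC−0.2−V_E)/R_C, giving V_E = 0.239 V.
I_C = (V_CC − 0.2 − V_E)/R_C = (5.1 − 0.239)/5.6 = 0.868 mA.
Check: I_B = (1.5 − 0.239)/68 = 0.0185 mA, and β·I_B = 2.78 mA > I_C, confirming saturation.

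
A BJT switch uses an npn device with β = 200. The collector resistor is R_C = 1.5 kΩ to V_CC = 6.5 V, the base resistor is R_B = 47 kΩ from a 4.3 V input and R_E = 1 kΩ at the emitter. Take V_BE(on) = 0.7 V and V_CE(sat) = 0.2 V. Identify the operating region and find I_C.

saturation; I_C ≈ 2.5 mA

Assume active: I_B = (4.3 − 0.7)/(47 + 201×1) = 0.0145 mA, I_C = β·I_B = 2.9 mA.
Then V_CE = 6.5 − 2.9×1.5 − 2.92×1 = -0.773 V < 0.2 V — the active assumption fails.
Re-solve with V_CE = 0.2 V. KCL at the emitter: V_E/R_E = (V_BB−0.7−V_E)/R_B + (V_CC−0.2−V_E)/R_C, giving V_E = 2.53 V.
I_C = (V_CC − 0.2 − V_E)/R_C = (6.3 − 2.53)/1.5 = 2.51 mA.
Check: I_B = (3.6 − 2.53)/47 = 0.0227 mA, and β·I_B = 4.54 mA > I_C, confirming saturation.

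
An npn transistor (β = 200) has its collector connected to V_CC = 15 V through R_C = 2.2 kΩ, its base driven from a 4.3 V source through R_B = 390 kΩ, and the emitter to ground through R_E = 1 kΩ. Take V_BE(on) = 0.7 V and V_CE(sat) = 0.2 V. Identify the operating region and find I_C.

Assume active. Base-emitter loop: I_B = (V_BB − V_BE)/(R_B + (β+1)R_E) = (4.3 − 0.7)/(390 + 201×1) = 0.00609 mA.
I_C = β·I_B = 200×0.00609 = 1.22 mA.
V_CE = V_CC − I_C·R_C − I_E·R_E = 15 − 1.22×2.2 − 1.22×1 = 11.1 V > V_CE(sat), so the active-region assumption holds.

active; I_C ≈ 1.2 mA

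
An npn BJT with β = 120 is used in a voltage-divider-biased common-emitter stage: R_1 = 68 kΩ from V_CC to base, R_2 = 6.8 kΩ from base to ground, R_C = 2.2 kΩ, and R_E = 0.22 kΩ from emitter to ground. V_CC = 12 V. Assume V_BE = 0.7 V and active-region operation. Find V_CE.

Thevenize the base divider: V_Th = V_CC·R_2/(R_1+R_2) = 12×6.8/74.8 = 1.09 V, R_Th = R_1‖R_2 = 6.18 kΩ.
Base-emitter loop: V_Th = I_B·R_Th + V_BE + (β+1)I_B·R_E, so I_B = (1.09 − 0.7) / (6.18 + 121×0.22) = 0.0119 mA.
I_C = β·I_B = 120×0.0119 = 1.43 mA, and I_E = (β+1)I_B = 1.44 mA.
V_CE = V_CC − I_C·R_C − I_E·R_E = 12 − 1.43×2.2 − 1.44×0.22 = 8.54 V.
V_CE = 8.54 V > 0.2 V confirms active-region operation.

V_CE ≈ 8.5 V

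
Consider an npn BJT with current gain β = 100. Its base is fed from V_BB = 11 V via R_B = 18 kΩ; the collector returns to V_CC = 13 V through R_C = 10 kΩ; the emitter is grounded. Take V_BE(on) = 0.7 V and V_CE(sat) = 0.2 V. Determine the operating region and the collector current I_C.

saturation; I_C ≈ 1.3 mA

Assume active: I_B = (11 − 0.7)/18 = 0.572 mA, giving I_C = β·I_B = 57.2 mA.
But then V_CE = 13 − 57.2×10 = -559 V < V_CE(sat) = 0.2 V — impossible in the active region.
So the transistor is saturated. With V_CE = 0.2 V, I_C = (V_CC − 0.2)/R_C = 12.8/10 = 1.28 mA.
Check: β·I_B = 57.2 mA > I_C = 1.28 mA, confirming saturation.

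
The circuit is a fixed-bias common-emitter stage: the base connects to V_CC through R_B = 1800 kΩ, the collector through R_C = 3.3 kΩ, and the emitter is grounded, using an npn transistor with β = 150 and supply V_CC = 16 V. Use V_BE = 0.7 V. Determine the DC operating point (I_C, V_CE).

Base loop: V_CC = I_B·R_B + V_BE, so I_B = (16 − 0.7)/1800 kΩ = 0.0085 mA.
In the active region I_C = β·I_B = 150 × 0.0085 = 1.28 mA.
Collector loop: V_CE = V_CC − I_C·R_C = 16 − 1.28×3.3 = 11.8 V.
Since V_CE = 11.8 V > V_CE(sat) ≈ 0.2 V, the transistor is in the active region as assumed.

I_C ≈ 1.3 mA, V_CE ≈ 12 V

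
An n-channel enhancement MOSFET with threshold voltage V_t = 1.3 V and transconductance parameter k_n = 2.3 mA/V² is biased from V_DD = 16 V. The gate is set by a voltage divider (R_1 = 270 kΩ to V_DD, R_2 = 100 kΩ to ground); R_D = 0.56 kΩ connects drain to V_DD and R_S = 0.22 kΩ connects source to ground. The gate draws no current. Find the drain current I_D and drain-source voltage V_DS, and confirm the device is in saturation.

V_G = V_DD·R_2/(R_1+R_2) = 16×100/370 = 4.32 V.
Assume saturation: I_D = (k_n/2)(V_GS − V_t)² with V_GS = V_G − I_D·R_S = 4.32 − 0.22·I_D.
Substituting gives 0.0557·I_D² − 2.53·I_D + 10.5 = 0, with roots I_D = 4.63 or 40.8 mA.
The root I_D = 40.8 mA gives V_GS = -4.66 V ≤ V_t, so take I_D = 4.63 mA.
Then V_GS = 3.31 V and V_DS = V_DD − I_D(R_D+R_S) = 16 − 4.63×0.78 = 12.4 V.
Saturation requires V_DS ≥ V_GS − V_t = 2.01 V; 12.4 ≥ 2.01 ✓.

I_D ≈ 4.6 mA, V_DS ≈ 12 V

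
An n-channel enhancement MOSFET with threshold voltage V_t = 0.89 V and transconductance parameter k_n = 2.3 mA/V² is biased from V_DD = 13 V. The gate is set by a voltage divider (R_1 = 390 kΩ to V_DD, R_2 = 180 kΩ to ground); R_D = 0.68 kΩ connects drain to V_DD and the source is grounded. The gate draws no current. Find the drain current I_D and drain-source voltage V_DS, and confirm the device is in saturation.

I_D ≈ 12 mA, V_DS ≈ 4.9 V

V_G = V_DD·R_2/(R_1+R_2) = 13×180/570 = 4.11 V. With the source grounded, V_GS = V_G = 4.11 V.
Assume saturation: I_D = (k_n/2)(V_GS − V_t)² = (2.3/2)×(4.11 − 0.89)² = 1.15×3.22² = 11.9 mA.
V_DS = V_DD − I_D·R_D = 13 − 11.9×0.68 = 4.92 V.
Saturation requires V_DS ≥ V_GS − V_t = 3.22 V; 4.92 ≥ 3.22 ✓.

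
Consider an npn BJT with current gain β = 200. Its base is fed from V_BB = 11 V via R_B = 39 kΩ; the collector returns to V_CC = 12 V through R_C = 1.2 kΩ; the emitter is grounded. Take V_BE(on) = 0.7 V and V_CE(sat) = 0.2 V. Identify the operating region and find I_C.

saturation; I_C ≈ 9.8 mA

Assume active: I_B = (11 − 0.7)/39 = 0.264 mA, giving I_C = β·I_B = 52.8 mA.
But then V_CE = 12 − 52.8×1.2 = -51.4 V < V_CE(sat) = 0.2 V — impossible in the active region.
So the transistor is saturated. With V_CE = 0.2 V, I_C = (V_CC − 0.2)/R_C = 11.8/1.2 = 9.83 mA.
Check: β·I_B = 52.8 mA > I_C = 9.83 mA, confirming saturation.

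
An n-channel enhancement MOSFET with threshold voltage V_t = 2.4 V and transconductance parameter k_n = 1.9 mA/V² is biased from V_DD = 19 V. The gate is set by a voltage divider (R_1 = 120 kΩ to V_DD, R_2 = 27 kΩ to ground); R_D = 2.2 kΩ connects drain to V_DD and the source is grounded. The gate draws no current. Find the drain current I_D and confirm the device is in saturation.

V_G = V_DD·R_2/(R_1+R_2) = 19×27/147 = 3.49 V. With the source grounded, V_GS = V_G = 3.49 V.
Assume saturation: I_D = (k_n/2)(V_GS − V_t)² = (1.9/2)×(3.49 − 2.4)² = 0.95×1.09² = 1.13 mA.
V_DS = V_DD − I_D·R_D = 19 − 1.13×2.2 = 16.5 V.
Saturation requires V_DS ≥ V_GS − V_t = 1.09 V; 16.5 ≥ 1.09 ✓.

I_D ≈ 1.1 mA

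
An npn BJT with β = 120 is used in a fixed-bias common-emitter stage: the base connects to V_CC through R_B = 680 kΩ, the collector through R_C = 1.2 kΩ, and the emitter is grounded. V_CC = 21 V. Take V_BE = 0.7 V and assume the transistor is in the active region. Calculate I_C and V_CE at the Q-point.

I_C ≈ 3.6 mA, V_CE ≈ 17 V

Base loop: V_CC = I_B·R_B + V_BE, so I_B = (21 − 0.7)/680 kΩ = 0.0299 mA.
In the active region I_C = β·I_B = 120 × 0.0299 = 3.58 mA.
Collector loop: V_CE = V_CC − I_C·R_C = 21 − 3.58×1.2 = 16.7 V.
Since V_CE = 16.7 V > V_CE(sat) ≈ 0.2 V, the transistor is in the active region as assumed.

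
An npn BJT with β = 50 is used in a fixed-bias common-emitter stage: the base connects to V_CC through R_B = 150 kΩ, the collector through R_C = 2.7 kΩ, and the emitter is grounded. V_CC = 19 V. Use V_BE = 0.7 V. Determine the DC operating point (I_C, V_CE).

Base loop: V_CC = I_B·R_B + V_BE, so I_B = (19 − 0.7)/150 kΩ = 0.122 mA.
In the active region I_C = β·I_B = 50 × 0.122 = 6.1 mA.
Collector loop: V_CE = V_CC − I_C·R_C = 19 − 6.1×2.7 = 2.53 V.
Since V_CE = 2.53 V > V_CE(sat) ≈ 0.2 V, the transistor is in the active region as assumed.

I_C ≈ 6.1 mA, V_CE ≈ 2.5 V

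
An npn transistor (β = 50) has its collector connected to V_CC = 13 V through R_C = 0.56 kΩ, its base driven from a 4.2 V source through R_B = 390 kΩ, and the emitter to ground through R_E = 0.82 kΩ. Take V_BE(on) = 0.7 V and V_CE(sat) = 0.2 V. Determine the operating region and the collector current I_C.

Assume active. Base-emitter loop: I_B = (V_BB − V_BE)/(R_B + (β+1)R_E) = (4.2 − 0.7)/(390 + 51×0.82) = 0.00811 mA.
I_C = β·I_B = 50×0.00811 = 0.405 mA.
V_CE = V_CC − I_C·R_C − I_E·R_E = 13 − 0.405×0.56 − 0.413×0.82 = 12.4 V > V_CE(sat), so the active-region assumption holds.

active; I_C ≈ 0.41 mA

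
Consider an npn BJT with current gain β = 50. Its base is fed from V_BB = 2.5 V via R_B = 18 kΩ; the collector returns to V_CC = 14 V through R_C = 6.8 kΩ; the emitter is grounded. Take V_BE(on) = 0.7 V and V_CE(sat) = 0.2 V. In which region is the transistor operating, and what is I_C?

saturation; I_C ≈ 2 mA

Assume active: I_B = (2.5 − 0.7)/18 = 0.1 mA, giving I_C = β·I_B = 5 mA.
But then V_CE = 14 − 5×6.8 = -20 V < V_CE(sat) = 0.2 V — impossible in the active region.
So the transistor is saturated. With V_CE = 0.2 V, I_C = (V_CC − 0.2)/R_C = 13.8/6.8 = 2.03 mA.
Check: β·I_B = 5 mA > I_C = 2.03 mA, confirming saturation.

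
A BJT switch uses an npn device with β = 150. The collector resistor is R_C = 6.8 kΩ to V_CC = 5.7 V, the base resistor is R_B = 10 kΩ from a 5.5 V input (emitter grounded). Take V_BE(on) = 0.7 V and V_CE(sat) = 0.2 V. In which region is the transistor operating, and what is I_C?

saturation; I_C ≈ 0.81 mA

Assume active: I_B = (5.5 − 0.7)/10 = 0.48 mA, giving I_C = β·I_B = 72 mA.
But then V_CE = 5.7 − 72×6.8 = -484 V < V_CE(sat) = 0.2 V — impossible in the active region.
So the transistor is saturated. With V_CE = 0.2 V, I_C = (V_CC − 0.2)/R_C = 5.5/6.8 = 0.809 mA.
Check: β·I_B = 72 mA > I_C = 0.809 mA, confirming saturation.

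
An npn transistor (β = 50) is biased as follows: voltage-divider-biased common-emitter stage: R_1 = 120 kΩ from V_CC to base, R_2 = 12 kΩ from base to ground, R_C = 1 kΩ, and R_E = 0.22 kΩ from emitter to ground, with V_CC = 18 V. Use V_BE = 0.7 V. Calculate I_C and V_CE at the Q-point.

I_C ≈ 2.1 mA, V_CE ≈ 15 V

Thevenize the base divider: V_Th = V_CC·R_2/(R_1+R_2) = 18×12/132 = 1.64 V, R_Th = R_1‖R_2 = 10.9 kΩ.
Base-emitter loop: V_Th = I_B·R_Th + V_BE + (β+1)I_B·R_E, so I_B = (1.64 − 0.7) / (10.9 + 51×0.22) = 0.0423 mA.
I_C = β·I_B = 50×0.0423 = 2.12 mA, and I_E = (β+1)I_B = 2.16 mA.
V_CE = V_CC − I_C·R_C − I_E·R_E = 18 − 2.12×1 − 2.16×0.22 = 15.4 V.
V_CE = 15.4 V > 0.2 V confirms active-region operation.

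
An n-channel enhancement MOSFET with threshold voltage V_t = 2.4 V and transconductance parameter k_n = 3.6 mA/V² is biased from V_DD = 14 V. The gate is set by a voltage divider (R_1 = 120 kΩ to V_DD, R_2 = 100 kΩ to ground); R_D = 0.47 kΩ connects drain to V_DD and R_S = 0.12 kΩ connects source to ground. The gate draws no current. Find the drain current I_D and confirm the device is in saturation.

I_D ≈ 12 mA

V_G = V_DD·R_2/(R_1+R_2) = 14×100/220 = 6.36 V.
Assume saturation: I_D = (k_n/2)(V_GS − V_t)² with V_GS = V_G − I_D·R_S = 6.36 − 0.12·I_D.
Substituting gives 0.0259·I_D² − 2.71·I_D + 28.3 = 0, with roots I_D = 11.7 or 92.9 mA.
The root I_D = 92.9 mA gives V_GS = -4.78 V ≤ V_t, so take I_D = 11.7 mA.
Then V_GS = 4.95 V and V_DS = V_DD − I_D(R_D+R_S) = 14 − 11.7×0.59 = 7.07 V.
Saturation requires V_DS ≥ V_GS − V_t = 2.55 V; 7.07 ≥ 2.55 ✓.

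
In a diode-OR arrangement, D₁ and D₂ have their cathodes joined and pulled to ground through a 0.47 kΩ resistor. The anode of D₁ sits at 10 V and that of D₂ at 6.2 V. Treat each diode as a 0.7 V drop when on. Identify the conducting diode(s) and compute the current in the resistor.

Assume both conduct. Then node N would need to be at both 10−0.7 = 9.3 V and 6.2−0.7 = 5.5 V, which is impossible.
Assume only D₁ conducts: V_N = 10 − 0.7 = 9.3 V, so I_R = 9.3/0.47 = 19.8 mA.
Check D₂: its anode-to-cathode voltage is 6.2 − 9.3 = -3.1 V < 0.7 V, so it is off. The assumption is consistent.

Only D₁ conducts; I_R ≈ 20 mA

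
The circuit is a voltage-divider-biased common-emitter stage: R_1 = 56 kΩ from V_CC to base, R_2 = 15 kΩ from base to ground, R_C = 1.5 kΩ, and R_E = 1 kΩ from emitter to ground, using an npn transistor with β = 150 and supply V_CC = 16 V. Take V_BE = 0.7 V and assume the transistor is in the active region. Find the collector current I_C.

I_C ≈ 2.5 mA

Thevenize the base divider: V_Th = V_CC·R_2/(R_1+R_2) = 16×15/71 = 3.38 V, R_Th = R_1‖R_2 = 11.8 kΩ.
Base-emitter loop: V_Th = I_B·R_Th + V_BE + (β+1)I_B·R_E, so I_B = (3.38 − 0.7) / (11.8 + 151×1) = 0.0165 mA.
I_C = β·I_B = 150×0.0165 = 2.47 mA, and I_E = (β+1)I_B = 2.49 mA.
V_CE = V_CC − I_C·R_C − I_E·R_E = 16 − 2.47×1.5 − 2.49×1 = 9.81 V.
V_CE = 9.81 V > 0.2 V confirms active-region operation.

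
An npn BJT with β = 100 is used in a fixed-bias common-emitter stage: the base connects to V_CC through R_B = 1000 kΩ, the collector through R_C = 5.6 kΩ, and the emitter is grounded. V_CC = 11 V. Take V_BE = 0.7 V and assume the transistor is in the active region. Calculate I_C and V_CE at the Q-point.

Base loop: V_CC = I_B·R_B + V_BE, so I_B = (11 − 0.7)/1000 kΩ = 0.0103 mA.
In the active region I_C = β·I_B = 100 × 0.0103 = 1.03 mA.
Collector loop: V_CE = V_CC − I_C·R_C = 11 − 1.03×5.6 = 5.23 V.
Since V_CE = 5.23 V > V_CE(sat) ≈ 0.2 V, the transistor is in the active region as assumed.

I_C ≈ 1 mA, V_CE ≈ 5.2 V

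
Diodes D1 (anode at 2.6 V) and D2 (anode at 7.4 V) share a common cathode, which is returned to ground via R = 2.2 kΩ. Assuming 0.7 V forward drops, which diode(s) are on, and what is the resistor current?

Only D2 conducts; I_R ≈ 3 mA

Assume both conduct. Then node N would need to be at both 2.6−0.7 = 1.9 V and 7.4−0.7 = 6.7 V, which is impossible.
Assume only D2 conducts: V_N = 7.4 − 0.7 = 6.7 V, so I_R = 6.7/2.2 = 3.05 mA.
Check D1: its anode-to-cathode voltage is 2.6 − 6.7 = -4.1 V < 0.7 V, so it is off. The assumption is consistent.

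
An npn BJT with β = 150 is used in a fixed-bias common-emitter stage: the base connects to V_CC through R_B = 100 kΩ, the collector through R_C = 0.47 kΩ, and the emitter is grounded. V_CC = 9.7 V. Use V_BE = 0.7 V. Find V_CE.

Base loop: V_CC = I_B·R_B + V_BE, so I_B = (9.7 − 0.7)/100 kΩ = 0.09 mA.
In the active region I_C = β·I_B = 150 × 0.09 = 13.5 mA.
Collector loop: V_CE = V_CC − I_C·R_C = 9.7 − 13.5×0.47 = 3.35 V.
Since V_CE = 3.35 V > V_CE(sat) ≈ 0.2 V, the transistor is in the active region as assumed.

V_CE ≈ 3.4 V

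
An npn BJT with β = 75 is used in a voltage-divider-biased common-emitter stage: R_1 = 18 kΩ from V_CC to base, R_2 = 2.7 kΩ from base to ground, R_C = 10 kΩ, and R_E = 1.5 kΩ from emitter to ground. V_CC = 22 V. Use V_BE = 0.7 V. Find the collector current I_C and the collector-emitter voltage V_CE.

I_C ≈ 1.4 mA, V_CE ≈ 5.9 V

Thevenize the base divider: V_Th = V_CC·R_2/(R_1+R_2) = 22×2.7/20.7 = 2.87 V, R_Th = R_1‖R_2 = 2.35 kΩ.
Base-emitter loop: V_Th = I_B·R_Th + V_BE + (β+1)I_B·R_E, so I_B = (2.87 − 0.7) / (2.35 + 76×1.5) = 0.0186 mA.
I_C = β·I_B = 75×0.0186 = 1.4 mA, and I_E = (β+1)I_B = 1.42 mA.
V_CE = V_CC − I_C·R_C − I_E·R_E = 22 − 1.4×10 − 1.42×1.5 = 5.89 V.
V_CE = 5.89 V > 0.2 V confirms active-region operation.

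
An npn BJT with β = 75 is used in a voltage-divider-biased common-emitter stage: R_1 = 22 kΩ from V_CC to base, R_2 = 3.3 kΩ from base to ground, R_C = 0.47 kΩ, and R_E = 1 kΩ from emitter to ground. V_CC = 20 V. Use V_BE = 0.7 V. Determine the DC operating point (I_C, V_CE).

Thevenize the base divider: V_Th = V_CC·R_2/(R_1+R_2) = 20×3.3/25.3 = 2.61 V, R_Th = R_1‖R_2 = 2.87 kΩ.
Base-emitter loop: V_Th = I_B·R_Th + V_BE + (β+1)I_B·R_E, so I_B = (2.61 − 0.7) / (2.87 + 76×1) = 0.0242 mA.
I_C = β·I_B = 75×0.0242 = 1.82 mA, and I_E = (β+1)I_B = 1.84 mA.
V_CE = V_CC − I_C·R_C − I_E·R_E = 20 − 1.82×0.47 − 1.84×1 = 17.3 V.
V_CE = 17.3 V > 0.2 V confirms active-region operation.

I_C ≈ 1.8 mA, V_CE ≈ 17 V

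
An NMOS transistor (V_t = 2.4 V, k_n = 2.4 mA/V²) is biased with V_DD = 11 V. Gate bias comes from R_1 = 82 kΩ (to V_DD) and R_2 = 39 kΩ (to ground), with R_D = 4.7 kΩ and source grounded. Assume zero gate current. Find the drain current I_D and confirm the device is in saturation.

I_D ≈ 1.6 mA

V_G = V_DD·R_2/(R_1+R_2) = 11×39/121 = 3.55 V. With the source grounded, V_GS = V_G = 3.55 V.
Assume saturation: I_D = (k_n/2)(V_GS − V_t)² = (2.4/2)×(3.55 − 2.4)² = 1.2×1.15² = 1.57 mA.
V_DS = V_DD − I_D·R_D = 11 − 1.57×4.7 = 3.6 V.
Saturation requires V_DS ≥ V_GS − V_t = 1.15 V; 3.6 ≥ 1.15 ✓.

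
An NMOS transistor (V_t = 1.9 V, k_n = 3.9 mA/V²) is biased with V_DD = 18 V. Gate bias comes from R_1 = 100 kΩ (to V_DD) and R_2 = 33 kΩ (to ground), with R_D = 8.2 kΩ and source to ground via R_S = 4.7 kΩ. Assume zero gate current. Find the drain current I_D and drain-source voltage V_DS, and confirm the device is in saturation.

V_G = V_DD·R_2/(R_1+R_2) = 18×33/133 = 4.47 V.
Assume saturation: I_D = (k_n/2)(V_GS − V_t)² with V_GS = V_G − I_D·R_S = 4.47 − 4.7·I_D.
Substituting gives 43.1·I_D² − 48·I_D + 12.8 = 0, with roots I_D = 0.444 or 0.671 mA.
The root I_D = 0.671 mA gives V_GS = 1.31 V ≤ V_t, so take I_D = 0.444 mA.
Then V_GS = 2.38 V and V_DS = V_DD − I_D(R_D+R_S) = 18 − 0.444×12.9 = 12.3 V.
Saturation requires V_DS ≥ V_GS − V_t = 0.477 V; 12.3 ≥ 0.477 ✓.

I_D ≈ 0.44 mA, V_DS ≈ 12 V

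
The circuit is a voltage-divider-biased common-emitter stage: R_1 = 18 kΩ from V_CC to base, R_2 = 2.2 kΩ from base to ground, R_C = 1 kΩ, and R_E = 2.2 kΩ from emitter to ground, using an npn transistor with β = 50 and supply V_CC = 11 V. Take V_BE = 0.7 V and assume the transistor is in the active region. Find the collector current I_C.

I_C ≈ 0.22 mA

Thevenize the base divider: V_Th = V_CC·R_2/(R_1+R_2) = 11×2.2/20.2 = 1.2 V, R_Th = R_1‖R_2 = 1.96 kΩ.
Base-emitter loop: V_Th = I_B·R_Th + V_BE + (β+1)I_B·R_E, so I_B = (1.2 − 0.7) / (1.96 + 51×2.2) = 0.00436 mA.
I_C = β·I_B = 50×0.00436 = 0.218 mA, and I_E = (β+1)I_B = 0.222 mA.
V_CE = V_CC − I_C·R_C − I_E·R_E = 11 − 0.218×1 − 0.222×2.2 = 10.3 V.
V_CE = 10.3 V > 0.2 V confirms active-region operation.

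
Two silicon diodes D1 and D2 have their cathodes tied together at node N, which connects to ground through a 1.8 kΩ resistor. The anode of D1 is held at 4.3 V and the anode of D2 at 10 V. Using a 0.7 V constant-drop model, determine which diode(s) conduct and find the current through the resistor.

Only D2 conducts; I_R ≈ 5.2 mA

Assume both conduct. Then node N would need to be at both 4.3−0.7 = 3.6 V and 10−0.7 = 9.3 V, which is impossible.
Assume only D2 conducts: V_N = 10 − 0.7 = 9.3 V, so I_R = 9.3/1.8 = 5.17 mA.
Check D1: its anode-to-cathode voltage is 4.3 − 9.3 = -5 V < 0.7 V, so it is off. The assumption is consistent.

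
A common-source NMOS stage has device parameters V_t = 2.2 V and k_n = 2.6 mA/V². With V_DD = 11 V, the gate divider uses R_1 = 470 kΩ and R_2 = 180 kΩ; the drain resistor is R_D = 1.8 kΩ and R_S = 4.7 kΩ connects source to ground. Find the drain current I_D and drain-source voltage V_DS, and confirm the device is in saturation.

V_G = V_DD·R_2/(R_1+R_2) = 11×180/650 = 3.05 V.
Assume saturation: I_D = (k_n/2)(V_GS − V_t)² with V_GS = V_G − I_D·R_S = 3.05 − 4.7·I_D.
Substituting gives 28.7·I_D² − 11.3·I_D + 0.931 = 0, with roots I_D = 0.116 or 0.279 mA.
The root I_D = 0.279 mA gives V_GS = 1.74 V ≤ V_t, so take I_D = 0.116 mA.
Then V_GS = 2.5 V and V_DS = V_DD − I_D(R_D+R_S) = 11 − 0.116×6.5 = 10.2 V.
Saturation requires V_DS ≥ V_GS − V_t = 0.299 V; 10.2 ≥ 0.299 ✓.

I_D ≈ 0.12 mA, V_DS ≈ 10 V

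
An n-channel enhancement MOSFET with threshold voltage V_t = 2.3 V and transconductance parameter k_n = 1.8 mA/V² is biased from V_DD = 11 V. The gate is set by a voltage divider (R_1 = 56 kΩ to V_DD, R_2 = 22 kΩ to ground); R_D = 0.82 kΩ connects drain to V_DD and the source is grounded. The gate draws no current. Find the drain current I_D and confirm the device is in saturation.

I_D ≈ 0.58 mA

V_G = V_DD·R_2/(R_1+R_2) = 11×22/78 = 3.1 V. With the source grounded, V_GS = V_G = 3.1 V.
Assume saturation: I_D = (k_n/2)(V_GS − V_t)² = (1.8/2)×(3.1 − 2.3)² = 0.9×0.803² = 0.58 mA.
V_DS = V_DD − I_D·R_D = 11 − 0.58×0.82 = 10.5 V.
Saturation requires V_DS ≥ V_GS − V_t = 0.803 V; 10.5 ≥ 0.803 ✓.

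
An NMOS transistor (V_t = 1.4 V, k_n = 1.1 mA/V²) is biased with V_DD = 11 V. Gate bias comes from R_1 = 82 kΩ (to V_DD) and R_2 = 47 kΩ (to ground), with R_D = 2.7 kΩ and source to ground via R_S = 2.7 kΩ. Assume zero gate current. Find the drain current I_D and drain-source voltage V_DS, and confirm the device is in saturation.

V_G = V_DD·R_2/(R_1+R_2) = 11×47/129 = 4.01 V.
Assume saturation: I_D = (k_n/2)(V_GS − V_t)² with V_GS = V_G − I_D·R_S = 4.01 − 2.7·I_D.
Substituting gives 4.01·I_D² − 8.75·I_D + 3.74 = 0, with roots I_D = 0.584 or 1.6 mA.
The root I_D = 1.6 mA gives V_GS = -0.304 V ≤ V_t, so take I_D = 0.584 mA.
Then V_GS = 2.43 V and V_DS = V_DD − I_D(R_D+R_S) = 11 − 0.584×5.4 = 7.85 V.
Saturation requires V_DS ≥ V_GS − V_t = 1.03 V; 7.85 ≥ 1.03 ✓.

I_D ≈ 0.58 mA, V_DS ≈ 7.8 V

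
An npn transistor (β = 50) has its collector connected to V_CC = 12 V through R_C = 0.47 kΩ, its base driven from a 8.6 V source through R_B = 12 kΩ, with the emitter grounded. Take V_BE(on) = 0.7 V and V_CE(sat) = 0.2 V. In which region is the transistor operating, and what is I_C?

saturation; I_C ≈ 25 mA

Assume active: I_B = (8.6 − 0.7)/12 = 0.658 mA, giving I_C = β·I_B = 32.9 mA.
But then V_CE = 12 − 32.9×0.47 = -3.47 V < V_CE(sat) = 0.2 V — impossible in the active region.
So the transistor is saturated. With V_CE = 0.2 V, I_C = (V_CC − 0.2)/R_C = 11.8/0.47 = 25.1 mA.
Check: β·I_B = 32.9 mA > I_C = 25.1 mA, confirming saturation.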